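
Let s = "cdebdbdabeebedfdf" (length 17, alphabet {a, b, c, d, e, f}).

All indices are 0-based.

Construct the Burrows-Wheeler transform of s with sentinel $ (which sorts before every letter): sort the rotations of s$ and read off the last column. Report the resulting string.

rank  rotation            last
    0  $cdebdbdabeebedfdf  f
    1  abeebedfdf$cdebdbd  d
    2  bdabeebedfdf$cdebd  d
    3  bdbdabeebedfdf$cde  e
    4  bedfdf$cdebdbdabee  e
    5  beebedfdf$cdebdbda  a
    6  cdebdbdabeebedfdf$  $
    7  dabeebedfdf$cdebdb  b
    8  dbdabeebedfdf$cdeb  b
    9  debdbdabeebedfdf$c  c
   10  df$cdebdbdabeebedf  f
   11  dfdf$cdebdbdabeebe  e
   12  ebdbdabeebedfdf$cd  d
   13  ebedfdf$cdebdbdabe  e
   14  edfdf$cdebdbdabeeb  b
   15  eebedfdf$cdebdbdab  b
   16  f$cdebdbdabeebedfd  d
   17  fdf$cdebdbdabeebed  d

fddeea$bbcfedebbdd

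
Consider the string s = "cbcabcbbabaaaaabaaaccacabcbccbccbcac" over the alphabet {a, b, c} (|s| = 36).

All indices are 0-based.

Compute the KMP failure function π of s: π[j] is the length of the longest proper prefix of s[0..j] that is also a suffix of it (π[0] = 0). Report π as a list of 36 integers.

[0, 0, 1, 0, 0, 1, 2, 0, 0, 0, 0, 0, 0, 0, 0, 0, 0, 0, 0, 1, 1, 0, 1, 0, 0, 1, 2, 3, 1, 2, 3, 1, 2, 3, 4, 1]

π[0] = 0
j=1 s[j]='b': π[1]=0 (border '')
j=2 s[j]='c': π[2]=1 (border 'c')
j=3 s[j]='a': k: 1→0; π[3]=0 (border '')
j=4 s[j]='b': π[4]=0 (border '')
j=5 s[j]='c': π[5]=1 (border 'c')
j=6 s[j]='b': π[6]=2 (border 'cb')
j=7 s[j]='b': k: 2→0; π[7]=0 (border '')
j=8 s[j]='a': π[8]=0 (border '')
j=9 s[j]='b': π[9]=0 (border '')
j=10 s[j]='a': π[10]=0 (border '')
j=11 s[j]='a': π[11]=0 (border '')
j=12 s[j]='a': π[12]=0 (border '')
j=13 s[j]='a': π[13]=0 (border '')
j=14 s[j]='a': π[14]=0 (border '')
j=15 s[j]='b': π[15]=0 (border '')
j=16 s[j]='a': π[16]=0 (border '')
j=17 s[j]='a': π[17]=0 (border '')
j=18 s[j]='a': π[18]=0 (border '')
j=19 s[j]='c': π[19]=1 (border 'c')
j=20 s[j]='c': k: 1→0; π[20]=1 (border 'c')
j=21 s[j]='a': k: 1→0; π[21]=0 (border '')
j=22 s[j]='c': π[22]=1 (border 'c')
j=23 s[j]='a': k: 1→0; π[23]=0 (border '')
j=24 s[j]='b': π[24]=0 (border '')
j=25 s[j]='c': π[25]=1 (border 'c')
j=26 s[j]='b': π[26]=2 (border 'cb')
j=27 s[j]='c': π[27]=3 (border 'cbc')
j=28 s[j]='c': k: 3→1→0; π[28]=1 (border 'c')
j=29 s[j]='b': π[29]=2 (border 'cb')
j=30 s[j]='c': π[30]=3 (border 'cbc')
j=31 s[j]='c': k: 3→1→0; π[31]=1 (border 'c')
j=32 s[j]='b': π[32]=2 (border 'cb')
j=33 s[j]='c': π[33]=3 (border 'cbc')
j=34 s[j]='a': π[34]=4 (border 'cbca')
j=35 s[j]='c': k: 4→0; π[35]=1 (border 'c')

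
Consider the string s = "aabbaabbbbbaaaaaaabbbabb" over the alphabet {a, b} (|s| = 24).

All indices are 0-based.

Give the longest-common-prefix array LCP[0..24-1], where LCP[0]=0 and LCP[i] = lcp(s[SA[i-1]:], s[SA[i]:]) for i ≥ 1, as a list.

[0, 6, 5, 4, 3, 2, 4, 5, 1, 3, 3, 4, 0, 1, 3, 2, 1, 2, 4, 3, 2, 4, 3, 4]

sorted suffixes:
  #0 SA[0]=11  'aaaaaaabbbabb'
  #1 SA[1]=12  'aaaaaabbbabb'
  #2 SA[2]=13  'aaaaabbbabb'
  #3 SA[3]=14  'aaaabbbabb'
  #4 SA[4]=15  'aaabbbabb'
  #5 SA[5]=0  'aabbaabbbbbaaaaaaabbbabb'
  #6 SA[6]=16  'aabbbabb'
  #7 SA[7]=4  'aabbbbbaaaaaaabbbabb'
  #8 SA[8]=21  'abb'
  #9 SA[9]=1  'abbaabbbbbaaaaaaabbbabb'
  #10 SA[10]=17  'abbbabb'
  #11 SA[11]=5  'abbbbbaaaaaaabbbabb'
  #12 SA[12]=23  'b'
  #13 SA[13]=10  'baaaaaaabbbabb'
  #14 SA[14]=3  'baabbbbbaaaaaaabbbabb'
  #15 SA[15]=20  'babb'
  #16 SA[16]=22  'bb'
  #17 SA[17]=9  'bbaaaaaaabbbabb'
  #18 SA[18]=2  'bbaabbbbbaaaaaaabbbabb'
  #19 SA[19]=19  'bbabb'
  #20 SA[20]=8  'bbbaaaaaaabbbabb'
  #21 SA[21]=18  'bbbabb'
  #22 SA[22]=7  'bbbbaaaaaaabbbabb'
  #23 SA[23]=6  'bbbbbaaaaaaabbbabb'

SA = [11, 12, 13, 14, 15, 0, 16, 4, 21, 1, 17, 5, 23, 10, 3, 20, 22, 9, 2, 19, 8, 18, 7, 6]
[i] adj suffixes → lcp
  [1] 11/12 → 6 ('aaaaaa')
  [2] 12/13 → 5 ('aaaaa')
  [3] 13/14 → 4 ('aaaa')
  [4] 14/15 → 3 ('aaa')
  [5] 15/0 → 2 ('aa')
  [6] 0/16 → 4 ('aabb')
  [7] 16/4 → 5 ('aabbb')
  [8] 4/21 → 1 ('a')
  [9] 21/1 → 3 ('abb')
  [10] 1/17 → 3 ('abb')
  [11] 17/5 → 4 ('abbb')
  [12] 5/23 → 0 ('')
  [13] 23/10 → 1 ('b')
  [14] 10/3 → 3 ('baa')
  [15] 3/20 → 2 ('ba')
  [16] 20/22 → 1 ('b')
  [17] 22/9 → 2 ('bb')
  [18] 9/2 → 4 ('bbaa')
  [19] 2/19 → 3 ('bba')
  [20] 19/8 → 2 ('bb')
  [21] 8/18 → 4 ('bbba')
  [22] 18/7 → 3 ('bbb')
  [23] 7/6 → 4 ('bbbb')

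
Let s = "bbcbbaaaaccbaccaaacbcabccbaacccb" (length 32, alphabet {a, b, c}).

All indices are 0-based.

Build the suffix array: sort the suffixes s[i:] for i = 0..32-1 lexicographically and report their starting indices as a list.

[5, 15, 6, 16, 7, 26, 21, 17, 12, 8, 27, 31, 4, 25, 11, 3, 0, 19, 1, 22, 14, 20, 30, 24, 10, 2, 18, 13, 29, 23, 9, 28]

rank | idx | suffix
   0 |   5 | aaaaccbaccaaacbcabccbaacccb
   1 |  15 | aaacbcabccbaacccb
   2 |   6 | aaaccbaccaaacbcabccbaacccb
   3 |  16 | aacbcabccbaacccb
   4 |   7 | aaccbaccaaacbcabccbaacccb
   5 |  26 | aacccb
   6 |  21 | abccbaacccb
   7 |  17 | acbcabccbaacccb
   8 |  12 | accaaacbcabccbaacccb
   9 |   8 | accbaccaaacbcabccbaacccb
  10 |  27 | acccb
  11 |  31 | b
  12 |   4 | baaaaccbaccaaacbcabccbaacccb
  13 |  25 | baacccb
  14 |  11 | baccaaacbcabccbaacccb
  15 |   3 | bbaaaaccbaccaaacbcabccbaacccb
  16 |   0 | bbcbbaaaaccbaccaaacbcabccbaacccb
  17 |  19 | bcabccbaacccb
  18 |   1 | bcbbaaaaccbaccaaacbcabccbaacccb
  19 |  22 | bccbaacccb
  20 |  14 | caaacbcabccbaacccb
  21 |  20 | cabccbaacccb
  22 |  30 | cb
  23 |  24 | cbaacccb
  24 |  10 | cbaccaaacbcabccbaacccb
  25 |   2 | cbbaaaaccbaccaaacbcabccbaacccb
  26 |  18 | cbcabccbaacccb
  27 |  13 | ccaaacbcabccbaacccb
  28 |  29 | ccb
  29 |  23 | ccbaacccb
  30 |   9 | ccbaccaaacbcabccbaacccb
  31 |  28 | cccb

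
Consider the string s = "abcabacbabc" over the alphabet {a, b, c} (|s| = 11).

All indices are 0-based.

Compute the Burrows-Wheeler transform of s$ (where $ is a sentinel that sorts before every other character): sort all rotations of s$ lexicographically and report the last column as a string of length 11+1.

rank  rotation      last
    0  $abcabacbabc  c
    1  abacbabc$abc  c
    2  abc$abcabacb  b
    3  abcabacbabc$  $
    4  acbabc$abcab  b
    5  babc$abcabac  c
    6  bacbabc$abca  a
    7  bc$abcabacba  a
    8  bcabacbabc$a  a
    9  c$abcabacbab  b
   10  cabacbabc$ab  b
   11  cbabc$abcaba  a

ccb$bcaaabba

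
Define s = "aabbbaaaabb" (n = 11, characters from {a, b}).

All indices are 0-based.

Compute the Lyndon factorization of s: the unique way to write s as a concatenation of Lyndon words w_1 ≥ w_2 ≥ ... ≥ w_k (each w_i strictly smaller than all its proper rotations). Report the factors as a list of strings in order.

["aabbb", "aaaabb"]

emit factor 1: 'aabbb' (i=0, period=5)
emit factor 2: 'aaaabb' (i=5, period=6)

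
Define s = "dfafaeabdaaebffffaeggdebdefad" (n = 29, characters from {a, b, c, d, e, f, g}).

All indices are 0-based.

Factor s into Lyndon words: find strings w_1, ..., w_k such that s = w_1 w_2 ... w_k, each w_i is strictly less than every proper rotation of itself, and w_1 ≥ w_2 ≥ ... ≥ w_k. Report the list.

["df", "af", "ae", "abd", "aaebffffaeggdebdefad"]

emit factor 1: 'df' (i=0, period=2)
emit factor 2: 'af' (i=2, period=2)
emit factor 3: 'ae' (i=4, period=2)
emit factor 4: 'abd' (i=6, period=3)
emit factor 5: 'aaebffffaeggdebdefad' (i=9, period=20)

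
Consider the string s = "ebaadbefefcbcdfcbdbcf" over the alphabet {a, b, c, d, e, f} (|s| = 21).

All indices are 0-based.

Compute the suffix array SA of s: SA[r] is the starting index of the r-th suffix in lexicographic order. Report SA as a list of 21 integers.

rank | idx | suffix
   0 |   2 | aadbefefcbcdfcbdbcf
   1 |   3 | adbefefcbcdfcbdbcf
   2 |   1 | baadbefefcbcdfcbdbcf
   3 |  11 | bcdfcbdbcf
   4 |  18 | bcf
   5 |  16 | bdbcf
   6 |   5 | befefcbcdfcbdbcf
   7 |  10 | cbcdfcbdbcf
   8 |  15 | cbdbcf
   9 |  12 | cdfcbdbcf
  10 |  19 | cf
  11 |  17 | dbcf
  12 |   4 | dbefefcbcdfcbdbcf
  13 |  13 | dfcbdbcf
  14 |   0 | ebaadbefefcbcdfcbdbcf
  15 |   8 | efcbcdfcbdbcf
  16 |   6 | efefcbcdfcbdbcf
  17 |  20 | f
  18 |   9 | fcbcdfcbdbcf
  19 |  14 | fcbdbcf
  20 |   7 | fefcbcdfcbdbcf

[2, 3, 1, 11, 18, 16, 5, 10, 15, 12, 19, 17, 4, 13, 0, 8, 6, 20, 9, 14, 7]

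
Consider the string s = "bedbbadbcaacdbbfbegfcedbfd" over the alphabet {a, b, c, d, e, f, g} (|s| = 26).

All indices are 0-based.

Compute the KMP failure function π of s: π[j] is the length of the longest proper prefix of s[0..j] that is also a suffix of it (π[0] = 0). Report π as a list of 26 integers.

[0, 0, 0, 1, 1, 0, 0, 1, 0, 0, 0, 0, 0, 1, 1, 0, 1, 2, 0, 0, 0, 0, 0, 1, 0, 0]

π[0] = 0
j=1 s[j]='e': π[1]=0 (border '')
j=2 s[j]='d': π[2]=0 (border '')
j=3 s[j]='b': π[3]=1 (border 'b')
j=4 s[j]='b': k: 1→0; π[4]=1 (border 'b')
j=5 s[j]='a': k: 1→0; π[5]=0 (border '')
j=6 s[j]='d': π[6]=0 (border '')
j=7 s[j]='b': π[7]=1 (border 'b')
j=8 s[j]='c': k: 1→0; π[8]=0 (border '')
j=9 s[j]='a': π[9]=0 (border '')
j=10 s[j]='a': π[10]=0 (border '')
j=11 s[j]='c': π[11]=0 (border '')
j=12 s[j]='d': π[12]=0 (border '')
j=13 s[j]='b': π[13]=1 (border 'b')
j=14 s[j]='b': k: 1→0; π[14]=1 (border 'b')
j=15 s[j]='f': k: 1→0; π[15]=0 (border '')
j=16 s[j]='b': π[16]=1 (border 'b')
j=17 s[j]='e': π[17]=2 (border 'be')
j=18 s[j]='g': k: 2→0; π[18]=0 (border '')
j=19 s[j]='f': π[19]=0 (border '')
j=20 s[j]='c': π[20]=0 (border '')
j=21 s[j]='e': π[21]=0 (border '')
j=22 s[j]='d': π[22]=0 (border '')
j=23 s[j]='b': π[23]=1 (border 'b')
j=24 s[j]='f': k: 1→0; π[24]=0 (border '')
j=25 s[j]='d': π[25]=0 (border '')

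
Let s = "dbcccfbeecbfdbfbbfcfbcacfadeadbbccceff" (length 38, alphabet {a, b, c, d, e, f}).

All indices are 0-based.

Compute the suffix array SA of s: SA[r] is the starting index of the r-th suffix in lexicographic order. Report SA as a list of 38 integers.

[22, 28, 25, 30, 15, 20, 31, 1, 6, 13, 16, 10, 21, 9, 32, 2, 33, 3, 34, 23, 18, 4, 29, 0, 12, 26, 27, 8, 7, 35, 37, 24, 14, 19, 5, 17, 11, 36]

rank | idx | suffix
   0 |  22 | acfadeadbbccceff
   1 |  28 | adbbccceff
   2 |  25 | adeadbbccceff
   3 |  30 | bbccceff
   4 |  15 | bbfcfbcacfadeadbbccceff
   5 |  20 | bcacfadeadbbccceff
   6 |  31 | bccceff
   7 |   1 | bcccfbeecbfdbfbbfcfbcacfadeadbbccceff
   8 |   6 | beecbfdbfbbfcfbcacfadeadbbccceff
   9 |  13 | bfbbfcfbcacfadeadbbccceff
  10 |  16 | bfcfbcacfadeadbbccceff
  11 |  10 | bfdbfbbfcfbcacfadeadbbccceff
  12 |  21 | cacfadeadbbccceff
  13 |   9 | cbfdbfbbfcfbcacfadeadbbccceff
  14 |  32 | ccceff
  15 |   2 | cccfbeecbfdbfbbfcfbcacfadeadbbccceff
  16 |  33 | cceff
  17 |   3 | ccfbeecbfdbfbbfcfbcacfadeadbbccceff
  18 |  34 | ceff
  19 |  23 | cfadeadbbccceff
  20 |  18 | cfbcacfadeadbbccceff
  21 |   4 | cfbeecbfdbfbbfcfbcacfadeadbbccceff
  22 |  29 | dbbccceff
  23 |   0 | dbcccfbeecbfdbfbbfcfbcacfadeadbbccceff
  24 |  12 | dbfbbfcfbcacfadeadbbccceff
  25 |  26 | deadbbccceff
  26 |  27 | eadbbccceff
  27 |   8 | ecbfdbfbbfcfbcacfadeadbbccceff
  28 |   7 | eecbfdbfbbfcfbcacfadeadbbccceff
  29 |  35 | eff
  30 |  37 | f
  31 |  24 | fadeadbbccceff
  32 |  14 | fbbfcfbcacfadeadbbccceff
  33 |  19 | fbcacfadeadbbccceff
  34 |   5 | fbeecbfdbfbbfcfbcacfadeadbbccceff
  35 |  17 | fcfbcacfadeadbbccceff
  36 |  11 | fdbfbbfcfbcacfadeadbbccceff
  37 |  36 | ff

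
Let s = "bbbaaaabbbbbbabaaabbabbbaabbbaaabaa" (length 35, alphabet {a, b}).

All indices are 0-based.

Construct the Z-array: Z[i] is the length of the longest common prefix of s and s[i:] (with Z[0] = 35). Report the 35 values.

Z[0]=35
i=1: i≥r, start 0; Z[1]=2 extend→box=[1,3)
i=2: min(r-i=1, Z[1]=2)=1; Z[2]=1
i=3: i≥r, start 0; Z[3]=0
i=4: i≥r, start 0; Z[4]=0
i=5: i≥r, start 0; Z[5]=0
i=6: i≥r, start 0; Z[6]=0
i=7: i≥r, start 0; Z[7]=3 extend→box=[7,10)
i=8: min(r-i=2, Z[1]=2)=2; Z[8]=3 extend→box=[8,11)
i=9: min(r-i=2, Z[1]=2)=2; Z[9]=3 extend→box=[9,12)
i=10: min(r-i=2, Z[1]=2)=2; Z[10]=4 extend→box=[10,14)
i=11: min(r-i=3, Z[1]=2)=2; Z[11]=2
i=12: min(r-i=2, Z[2]=1)=1; Z[12]=1
i=13: min(r-i=1, Z[3]=0)=0; Z[13]=0
i=14: i≥r, start 0; Z[14]=1 extend→box=[14,15)
i=15: i≥r, start 0; Z[15]=0
i=16: i≥r, start 0; Z[16]=0
i=17: i≥r, start 0; Z[17]=0
i=18: i≥r, start 0; Z[18]=2 extend→box=[18,20)
i=19: min(r-i=1, Z[1]=2)=1; Z[19]=1
i=20: i≥r, start 0; Z[20]=0
i=21: i≥r, start 0; Z[21]=5 extend→box=[21,26)
i=22: min(r-i=4, Z[1]=2)=2; Z[22]=2
i=23: min(r-i=3, Z[2]=1)=1; Z[23]=1
i=24: min(r-i=2, Z[3]=0)=0; Z[24]=0
i=25: min(r-i=1, Z[4]=0)=0; Z[25]=0
i=26: i≥r, start 0; Z[26]=6 extend→box=[26,32)
i=27: min(r-i=5, Z[1]=2)=2; Z[27]=2
i=28: min(r-i=4, Z[2]=1)=1; Z[28]=1
i=29: min(r-i=3, Z[3]=0)=0; Z[29]=0
i=30: min(r-i=2, Z[4]=0)=0; Z[30]=0
i=31: min(r-i=1, Z[5]=0)=0; Z[31]=0
i=32: i≥r, start 0; Z[32]=1 extend→box=[32,33)
i=33: i≥r, start 0; Z[33]=0
i=34: i≥r, start 0; Z[34]=0

[35, 2, 1, 0, 0, 0, 0, 3, 3, 3, 4, 2, 1, 0, 1, 0, 0, 0, 2, 1, 0, 5, 2, 1, 0, 0, 6, 2, 1, 0, 0, 0, 1, 0, 0]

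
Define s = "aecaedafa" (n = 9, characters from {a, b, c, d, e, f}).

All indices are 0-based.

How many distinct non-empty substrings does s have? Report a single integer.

rank | idx | suffix
   0 |   8 | a
   1 |   0 | aecaedafa
   2 |   3 | aedafa
   3 |   6 | afa
   4 |   2 | caedafa
   5 |   5 | dafa
   6 |   1 | ecaedafa
   7 |   4 | edafa
   8 |   7 | fa

SA = [8, 0, 3, 6, 2, 5, 1, 4, 7]
rank  pair      lcp
   1  s[8:],s[0:]  1  'a'
   2  s[0:],s[3:]  2  'ae'
   3  s[3:],s[6:]  1  'a'
   4  s[6:],s[2:]  0  ''
   5  s[2:],s[5:]  0  ''
   6  s[5:],s[1:]  0  ''
   7  s[1:],s[4:]  1  'e'
   8  s[4:],s[7:]  0  ''

n(n+1)/2 = 9·10/2 = 45
Σ LCP = 0 + 1 + 2 + 1 + 0 + 0 + 0 + 1 + 0 = 5
distinct = 45 − 5 = 40

40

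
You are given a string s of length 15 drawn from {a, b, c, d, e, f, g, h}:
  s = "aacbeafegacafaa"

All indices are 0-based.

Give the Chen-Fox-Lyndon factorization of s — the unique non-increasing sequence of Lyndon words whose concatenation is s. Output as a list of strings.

emit factor 1: 'aacbeafegacaf' (i=0, period=13)
emit factor 2: 'a' (i=13, period=1)
emit factor 3: 'a' (i=14, period=1)

["aacbeafegacaf", "a", "a"]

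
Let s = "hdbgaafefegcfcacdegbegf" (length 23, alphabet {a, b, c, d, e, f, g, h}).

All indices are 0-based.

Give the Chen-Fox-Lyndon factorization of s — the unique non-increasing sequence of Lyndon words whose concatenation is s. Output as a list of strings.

emit factor 1: 'h' (i=0, period=1)
emit factor 2: 'd' (i=1, period=1)
emit factor 3: 'bg' (i=2, period=2)
emit factor 4: 'aafefegcfcacdegbegf' (i=4, period=19)

["h", "d", "bg", "aafefegcfcacdegbegf"]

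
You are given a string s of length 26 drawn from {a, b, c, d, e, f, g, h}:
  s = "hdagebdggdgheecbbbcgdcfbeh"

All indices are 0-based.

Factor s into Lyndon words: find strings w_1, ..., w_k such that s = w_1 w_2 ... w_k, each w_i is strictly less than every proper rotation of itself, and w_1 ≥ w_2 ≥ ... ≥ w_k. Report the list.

emit factor 1: 'h' (i=0, period=1)
emit factor 2: 'd' (i=1, period=1)
emit factor 3: 'agebdggdgheecbbbcgdcfbeh' (i=2, period=24)

["h", "d", "agebdggdgheecbbbcgdcfbeh"]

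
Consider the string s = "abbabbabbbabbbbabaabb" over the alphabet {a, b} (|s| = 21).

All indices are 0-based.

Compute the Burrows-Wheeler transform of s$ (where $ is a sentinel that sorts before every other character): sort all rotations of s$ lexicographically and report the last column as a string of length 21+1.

bbba$bbbbabbbbabaabbaa

rank  rotation                last
    0  $abbabbabbbabbbbabaabb  b
    1  aabb$abbabbabbbabbbbab  b
    2  abaabb$abbabbabbbabbbb  b
    3  abb$abbabbabbbabbbbaba  a
    4  abbabbabbbabbbbabaabb$  $
    5  abbabbbabbbbabaabb$abb  b
    6  abbbabbbbabaabb$abbabb  b
    7  abbbbabaabb$abbabbabbb  b
    8  b$abbabbabbbabbbbabaab  b
    9  baabb$abbabbabbbabbbba  a
   10  babaabb$abbabbabbbabbb  b
   11  babbabbbabbbbabaabb$ab  b
   12  babbbabbbbabaabb$abbab  b
   13  babbbbabaabb$abbabbabb  b
   14  bb$abbabbabbbabbbbabaa  a
   15  bbabaabb$abbabbabbbabb  b
   16  bbabbabbbabbbbabaabb$a  a
   17  bbabbbabbbbabaabb$abba  a
   18  bbabbbbabaabb$abbabbab  b
   19  bbbabaabb$abbabbabbbab  b
   20  bbbabbbbabaabb$abbabba  a
   21  bbbbabaabb$abbabbabbba  a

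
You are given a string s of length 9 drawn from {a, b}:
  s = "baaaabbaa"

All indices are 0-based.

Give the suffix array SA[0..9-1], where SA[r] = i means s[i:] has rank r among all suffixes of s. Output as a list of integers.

sorted suffixes:
  #0 SA[0]=8  'a'
  #1 SA[1]=7  'aa'
  #2 SA[2]=1  'aaaabbaa'
  #3 SA[3]=2  'aaabbaa'
  #4 SA[4]=3  'aabbaa'
  #5 SA[5]=4  'abbaa'
  #6 SA[6]=6  'baa'
  #7 SA[7]=0  'baaaabbaa'
  #8 SA[8]=5  'bbaa'

[8, 7, 1, 2, 3, 4, 6, 0, 5]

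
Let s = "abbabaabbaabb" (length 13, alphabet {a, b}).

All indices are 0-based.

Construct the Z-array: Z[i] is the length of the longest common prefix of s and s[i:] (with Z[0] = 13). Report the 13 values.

[13, 0, 0, 2, 0, 1, 4, 0, 0, 1, 3, 0, 0]

Z[0]=13
i=1: outside box; Z[1]=0
i=2: outside box; Z[2]=0
i=3: outside box; Z[3]=2 scan→box=[3,5)
i=4: min(r-i=1, Z[1]=0)=0; Z[4]=0
i=5: outside box; Z[5]=1 scan→box=[5,6)
i=6: outside box; Z[6]=4 scan→box=[6,10)
i=7: min(r-i=3, Z[1]=0)=0; Z[7]=0
i=8: min(r-i=2, Z[2]=0)=0; Z[8]=0
i=9: min(r-i=1, Z[3]=2)=1; Z[9]=1
i=10: outside box; Z[10]=3 scan→box=[10,13)
i=11: min(r-i=2, Z[1]=0)=0; Z[11]=0
i=12: min(r-i=1, Z[2]=0)=0; Z[12]=0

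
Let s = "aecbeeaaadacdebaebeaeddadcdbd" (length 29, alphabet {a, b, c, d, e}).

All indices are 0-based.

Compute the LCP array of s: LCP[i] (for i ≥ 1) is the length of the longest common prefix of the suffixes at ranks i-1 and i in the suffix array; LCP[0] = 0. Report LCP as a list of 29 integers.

[0, 2, 1, 1, 2, 1, 2, 2, 0, 1, 1, 2, 0, 1, 2, 0, 1, 2, 1, 1, 1, 1, 0, 2, 1, 2, 1, 1, 1]

rank | idx | suffix
   0 |   6 | aaadacdebaebeaeddadcdbd
   1 |   7 | aadacdebaebeaeddadcdbd
   2 |  10 | acdebaebeaeddadcdbd
   3 |   8 | adacdebaebeaeddadcdbd
   4 |  23 | adcdbd
   5 |  15 | aebeaeddadcdbd
   6 |   0 | aecbeeaaadacdebaebeaeddadcdbd
   7 |  19 | aeddadcdbd
   8 |  14 | baebeaeddadcdbd
   9 |  27 | bd
  10 |  17 | beaeddadcdbd
  11 |   3 | beeaaadacdebaebeaeddadcdbd
  12 |   2 | cbeeaaadacdebaebeaeddadcdbd
  13 |  25 | cdbd
  14 |  11 | cdebaebeaeddadcdbd
  15 |  28 | d
  16 |   9 | dacdebaebeaeddadcdbd
  17 |  22 | dadcdbd
  18 |  26 | dbd
  19 |  24 | dcdbd
  20 |  21 | ddadcdbd
  21 |  12 | debaebeaeddadcdbd
  22 |   5 | eaaadacdebaebeaeddadcdbd
  23 |  18 | eaeddadcdbd
  24 |  13 | ebaebeaeddadcdbd
  25 |  16 | ebeaeddadcdbd
  26 |   1 | ecbeeaaadacdebaebeaeddadcdbd
  27 |  20 | eddadcdbd
  28 |   4 | eeaaadacdebaebeaeddadcdbd

SA = [6, 7, 10, 8, 23, 15, 0, 19, 14, 27, 17, 3, 2, 25, 11, 28, 9, 22, 26, 24, 21, 12, 5, 18, 13, 16, 1, 20, 4]
[i] adj suffixes → lcp
  [1] 6/7 → 2 ('aa')
  [2] 7/10 → 1 ('a')
  [3] 10/8 → 1 ('a')
  [4] 8/23 → 2 ('ad')
  [5] 23/15 → 1 ('a')
  [6] 15/0 → 2 ('ae')
  [7] 0/19 → 2 ('ae')
  [8] 19/14 → 0 ('')
  [9] 14/27 → 1 ('b')
  [10] 27/17 → 1 ('b')
  [11] 17/3 → 2 ('be')
  [12] 3/2 → 0 ('')
  [13] 2/25 → 1 ('c')
  [14] 25/11 → 2 ('cd')
  [15] 11/28 → 0 ('')
  [16] 28/9 → 1 ('d')
  [17] 9/22 → 2 ('da')
  [18] 22/26 → 1 ('d')
  [19] 26/24 → 1 ('d')
  [20] 24/21 → 1 ('d')
  [21] 21/12 → 1 ('d')
  [22] 12/5 → 0 ('')
  [23] 5/18 → 2 ('ea')
  [24] 18/13 → 1 ('e')
  [25] 13/16 → 2 ('eb')
  [26] 16/1 → 1 ('e')
  [27] 1/20 → 1 ('e')
  [28] 20/4 → 1 ('e')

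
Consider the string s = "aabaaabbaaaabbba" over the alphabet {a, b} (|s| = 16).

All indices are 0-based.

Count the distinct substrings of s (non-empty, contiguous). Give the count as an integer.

rank→(start, suffix):
  0 → (15, 'a')
  1 → (8, 'aaaabbba')
  2 → (3, 'aaabbaaaabbba')
  3 → (9, 'aaabbba')
  4 → (0, 'aabaaabbaaaabbba')
  5 → (4, 'aabbaaaabbba')
  6 → (10, 'aabbba')
  7 → (1, 'abaaabbaaaabbba')
  8 → (5, 'abbaaaabbba')
  9 → (11, 'abbba')
  10 → (14, 'ba')
  11 → (7, 'baaaabbba')
  12 → (2, 'baaabbaaaabbba')
  13 → (13, 'bba')
  14 → (6, 'bbaaaabbba')
  15 → (12, 'bbba')

SA = [15, 8, 3, 9, 0, 4, 10, 1, 5, 11, 14, 7, 2, 13, 6, 12]
[i] adj suffixes → lcp
  [1] 15/8 → 1 ('a')
  [2] 8/3 → 3 ('aaa')
  [3] 3/9 → 5 ('aaabb')
  [4] 9/0 → 2 ('aa')
  [5] 0/4 → 3 ('aab')
  [6] 4/10 → 4 ('aabb')
  [7] 10/1 → 1 ('a')
  [8] 1/5 → 2 ('ab')
  [9] 5/11 → 3 ('abb')
  [10] 11/14 → 0 ('')
  [11] 14/7 → 2 ('ba')
  [12] 7/2 → 4 ('baaa')
  [13] 2/13 → 1 ('b')
  [14] 13/6 → 3 ('bba')
  [15] 6/12 → 2 ('bb')

n(n+1)/2 = 16·17/2 = 136
Σ LCP = 0 + 1 + 3 + 5 + 2 + 3 + 4 + 1 + 2 + 3 + 0 + 2 + 4 + 1 + 3 + 2 = 36
distinct = 136 − 36 = 100

100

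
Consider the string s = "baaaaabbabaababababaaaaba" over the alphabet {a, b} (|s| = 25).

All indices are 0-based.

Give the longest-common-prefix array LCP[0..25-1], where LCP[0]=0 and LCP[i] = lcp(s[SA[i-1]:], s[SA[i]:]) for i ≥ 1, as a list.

[0, 1, 4, 5, 3, 4, 2, 4, 3, 1, 3, 4, 3, 5, 7, 2, 0, 2, 5, 3, 2, 5, 4, 6, 1]

rank→(start, suffix):
  0 → (24, 'a')
  1 → (1, 'aaaaabbabaababababaaaaba')
  2 → (19, 'aaaaba')
  3 → (2, 'aaaabbabaababababaaaaba')
  4 → (20, 'aaaba')
  5 → (3, 'aaabbabaababababaaaaba')
  6 → (21, 'aaba')
  7 → (10, 'aababababaaaaba')
  8 → (4, 'aabbabaababababaaaaba')
  9 → (22, 'aba')
  10 → (17, 'abaaaaba')
  11 → (8, 'abaababababaaaaba')
  12 → (15, 'ababaaaaba')
  13 → (13, 'abababaaaaba')
  14 → (11, 'ababababaaaaba')
  15 → (5, 'abbabaababababaaaaba')
  16 → (23, 'ba')
  17 → (0, 'baaaaabbabaababababaaaaba')
  18 → (18, 'baaaaba')
  19 → (9, 'baababababaaaaba')
  20 → (16, 'babaaaaba')
  21 → (7, 'babaababababaaaaba')
  22 → (14, 'bababaaaaba')
  23 → (12, 'babababaaaaba')
  24 → (6, 'bbabaababababaaaaba')

SA = [24, 1, 19, 2, 20, 3, 21, 10, 4, 22, 17, 8, 15, 13, 11, 5, 23, 0, 18, 9, 16, 7, 14, 12, 6]
rank  pair      lcp
   1  s[24:],s[1:]  1  'a'
   2  s[1:],s[19:]  4  'aaaa'
   3  s[19:],s[2:]  5  'aaaab'
   4  s[2:],s[20:]  3  'aaa'
   5  s[20:],s[3:]  4  'aaab'
   6  s[3:],s[21:]  2  'aa'
   7  s[21:],s[10:]  4  'aaba'
   8  s[10:],s[4:]  3  'aab'
   9  s[4:],s[22:]  1  'a'
  10  s[22:],s[17:]  3  'aba'
  11  s[17:],s[8:]  4  'abaa'
  12  s[8:],s[15:]  3  'aba'
  13  s[15:],s[13:]  5  'ababa'
  14  s[13:],s[11:]  7  'abababa'
  15  s[11:],s[5:]  2  'ab'
  16  s[5:],s[23:]  0  ''
  17  s[23:],s[0:]  2  'ba'
  18  s[0:],s[18:]  5  'baaaa'
  19  s[18:],s[9:]  3  'baa'
  20  s[9:],s[16:]  2  'ba'
  21  s[16:],s[7:]  5  'babaa'
  22  s[7:],s[14:]  4  'baba'
  23  s[14:],s[12:]  6  'bababa'
  24  s[12:],s[6:]  1  'b'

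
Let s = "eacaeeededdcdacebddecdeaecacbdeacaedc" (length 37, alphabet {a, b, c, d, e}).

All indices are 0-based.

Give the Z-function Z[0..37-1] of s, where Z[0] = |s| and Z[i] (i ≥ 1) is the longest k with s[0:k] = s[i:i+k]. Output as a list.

[37, 0, 0, 0, 1, 1, 1, 0, 1, 0, 0, 0, 0, 0, 0, 1, 0, 0, 0, 1, 0, 0, 2, 0, 1, 0, 0, 0, 0, 0, 5, 0, 0, 0, 1, 0, 0]

Z[0]=37
i=1: fresh scan; Z[1]=0
i=2: fresh scan; Z[2]=0
i=3: fresh scan; Z[3]=0
i=4: fresh scan; Z[4]=1 grow→box=[4,5)
i=5: fresh scan; Z[5]=1 grow→box=[5,6)
i=6: fresh scan; Z[6]=1 grow→box=[6,7)
i=7: fresh scan; Z[7]=0
i=8: fresh scan; Z[8]=1 grow→box=[8,9)
i=9: fresh scan; Z[9]=0
i=10: fresh scan; Z[10]=0
i=11: fresh scan; Z[11]=0
i=12: fresh scan; Z[12]=0
i=13: fresh scan; Z[13]=0
i=14: fresh scan; Z[14]=0
i=15: fresh scan; Z[15]=1 grow→box=[15,16)
i=16: fresh scan; Z[16]=0
i=17: fresh scan; Z[17]=0
i=18: fresh scan; Z[18]=0
i=19: fresh scan; Z[19]=1 grow→box=[19,20)
i=20: fresh scan; Z[20]=0
i=21: fresh scan; Z[21]=0
i=22: fresh scan; Z[22]=2 grow→box=[22,24)
i=23: min(r-i=1, Z[1]=0)=0; Z[23]=0
i=24: fresh scan; Z[24]=1 grow→box=[24,25)
i=25: fresh scan; Z[25]=0
i=26: fresh scan; Z[26]=0
i=27: fresh scan; Z[27]=0
i=28: fresh scan; Z[28]=0
i=29: fresh scan; Z[29]=0
i=30: fresh scan; Z[30]=5 grow→box=[30,35)
i=31: min(r-i=4, Z[1]=0)=0; Z[31]=0
i=32: min(r-i=3, Z[2]=0)=0; Z[32]=0
i=33: min(r-i=2, Z[3]=0)=0; Z[33]=0
i=34: min(r-i=1, Z[4]=1)=1; Z[34]=1
i=35: fresh scan; Z[35]=0
i=36: fresh scan; Z[36]=0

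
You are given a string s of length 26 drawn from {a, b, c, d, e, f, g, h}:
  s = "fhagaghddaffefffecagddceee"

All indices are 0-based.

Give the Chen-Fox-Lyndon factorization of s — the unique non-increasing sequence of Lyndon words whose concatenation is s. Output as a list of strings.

emit factor 1: 'fh' (i=0, period=2)
emit factor 2: 'agaghdd' (i=2, period=7)
emit factor 3: 'affefffecagddceee' (i=9, period=17)

["fh", "agaghdd", "affefffecagddceee"]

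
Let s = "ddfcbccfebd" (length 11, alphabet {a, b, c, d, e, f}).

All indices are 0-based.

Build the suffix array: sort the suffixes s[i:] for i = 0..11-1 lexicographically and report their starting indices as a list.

[4, 9, 3, 5, 6, 10, 0, 1, 8, 2, 7]

rank | idx | suffix
   0 |   4 | bccfebd
   1 |   9 | bd
   2 |   3 | cbccfebd
   3 |   5 | ccfebd
   4 |   6 | cfebd
   5 |  10 | d
   6 |   0 | ddfcbccfebd
   7 |   1 | dfcbccfebd
   8 |   8 | ebd
   9 |   2 | fcbccfebd
  10 |   7 | febd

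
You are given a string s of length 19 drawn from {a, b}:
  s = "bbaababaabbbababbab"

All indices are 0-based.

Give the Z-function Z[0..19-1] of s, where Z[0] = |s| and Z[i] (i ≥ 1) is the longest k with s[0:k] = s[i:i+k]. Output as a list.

[19, 1, 0, 0, 1, 0, 1, 0, 0, 2, 3, 1, 0, 1, 0, 3, 1, 0, 1]

Z[0]=19
i=1: i≥r, start 0; Z[1]=1 grow→box=[1,2)
i=2: i≥r, start 0; Z[2]=0
i=3: i≥r, start 0; Z[3]=0
i=4: i≥r, start 0; Z[4]=1 grow→box=[4,5)
i=5: i≥r, start 0; Z[5]=0
i=6: i≥r, start 0; Z[6]=1 grow→box=[6,7)
i=7: i≥r, start 0; Z[7]=0
i=8: i≥r, start 0; Z[8]=0
i=9: i≥r, start 0; Z[9]=2 grow→box=[9,11)
i=10: min(r-i=1, Z[1]=1)=1; Z[10]=3 grow→box=[10,13)
i=11: min(r-i=2, Z[1]=1)=1; Z[11]=1
i=12: min(r-i=1, Z[2]=0)=0; Z[12]=0
i=13: i≥r, start 0; Z[13]=1 grow→box=[13,14)
i=14: i≥r, start 0; Z[14]=0
i=15: i≥r, start 0; Z[15]=3 grow→box=[15,18)
i=16: min(r-i=2, Z[1]=1)=1; Z[16]=1
i=17: min(r-i=1, Z[2]=0)=0; Z[17]=0
i=18: i≥r, start 0; Z[18]=1 grow→box=[18,19)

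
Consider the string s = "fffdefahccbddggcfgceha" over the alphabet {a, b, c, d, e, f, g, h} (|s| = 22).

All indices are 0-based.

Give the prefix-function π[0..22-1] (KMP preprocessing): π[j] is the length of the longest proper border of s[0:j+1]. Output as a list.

π[0] = 0
j=1 s[j]='f': π[1]=1 (border 'f')
j=2 s[j]='f': π[2]=2 (border 'ff')
j=3 s[j]='d': k: 2→1→0; π[3]=0 (border '')
j=4 s[j]='e': π[4]=0 (border '')
j=5 s[j]='f': π[5]=1 (border 'f')
j=6 s[j]='a': k: 1→0; π[6]=0 (border '')
j=7 s[j]='h': π[7]=0 (border '')
j=8 s[j]='c': π[8]=0 (border '')
j=9 s[j]='c': π[9]=0 (border '')
j=10 s[j]='b': π[10]=0 (border '')
j=11 s[j]='d': π[11]=0 (border '')
j=12 s[j]='d': π[12]=0 (border '')
j=13 s[j]='g': π[13]=0 (border '')
j=14 s[j]='g': π[14]=0 (border '')
j=15 s[j]='c': π[15]=0 (border '')
j=16 s[j]='f': π[16]=1 (border 'f')
j=17 s[j]='g': k: 1→0; π[17]=0 (border '')
j=18 s[j]='c': π[18]=0 (border '')
j=19 s[j]='e': π[19]=0 (border '')
j=20 s[j]='h': π[20]=0 (border '')
j=21 s[j]='a': π[21]=0 (border '')

[0, 1, 2, 0, 0, 1, 0, 0, 0, 0, 0, 0, 0, 0, 0, 0, 1, 0, 0, 0, 0, 0]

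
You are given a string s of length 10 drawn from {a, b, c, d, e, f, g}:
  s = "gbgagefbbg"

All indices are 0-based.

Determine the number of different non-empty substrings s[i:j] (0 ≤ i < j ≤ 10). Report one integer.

49

rank→(start, suffix):
  0 → (3, 'agefbbg')
  1 → (7, 'bbg')
  2 → (8, 'bg')
  3 → (1, 'bgagefbbg')
  4 → (5, 'efbbg')
  5 → (6, 'fbbg')
  6 → (9, 'g')
  7 → (2, 'gagefbbg')
  8 → (0, 'gbgagefbbg')
  9 → (4, 'gefbbg')

SA = [3, 7, 8, 1, 5, 6, 9, 2, 0, 4]
rank  pair      lcp
   1  s[3:],s[7:]  0  ''
   2  s[7:],s[8:]  1  'b'
   3  s[8:],s[1:]  2  'bg'
   4  s[1:],s[5:]  0  ''
   5  s[5:],s[6:]  0  ''
   6  s[6:],s[9:]  0  ''
   7  s[9:],s[2:]  1  'g'
   8  s[2:],s[0:]  1  'g'
   9  s[0:],s[4:]  1  'g'

n(n+1)/2 = 10·11/2 = 55
Σ LCP = 0 + 0 + 1 + 2 + 0 + 0 + 0 + 1 + 1 + 1 = 6
distinct = 55 − 6 = 49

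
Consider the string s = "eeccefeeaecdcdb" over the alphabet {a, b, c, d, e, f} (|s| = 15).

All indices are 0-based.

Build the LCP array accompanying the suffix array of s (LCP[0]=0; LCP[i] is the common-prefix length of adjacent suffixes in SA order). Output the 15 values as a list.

[0, 0, 0, 1, 2, 1, 0, 1, 0, 1, 2, 1, 2, 1, 0]

rank→(start, suffix):
  0 → (8, 'aecdcdb')
  1 → (14, 'b')
  2 → (2, 'ccefeeaecdcdb')
  3 → (12, 'cdb')
  4 → (10, 'cdcdb')
  5 → (3, 'cefeeaecdcdb')
  6 → (13, 'db')
  7 → (11, 'dcdb')
  8 → (7, 'eaecdcdb')
  9 → (1, 'eccefeeaecdcdb')
  10 → (9, 'ecdcdb')
  11 → (6, 'eeaecdcdb')
  12 → (0, 'eeccefeeaecdcdb')
  13 → (4, 'efeeaecdcdb')
  14 → (5, 'feeaecdcdb')

SA = [8, 14, 2, 12, 10, 3, 13, 11, 7, 1, 9, 6, 0, 4, 5]
rank  pair      lcp
   1  s[8:],s[14:]  0  ''
   2  s[14:],s[2:]  0  ''
   3  s[2:],s[12:]  1  'c'
   4  s[12:],s[10:]  2  'cd'
   5  s[10:],s[3:]  1  'c'
   6  s[3:],s[13:]  0  ''
   7  s[13:],s[11:]  1  'd'
   8  s[11:],s[7:]  0  ''
   9  s[7:],s[1:]  1  'e'
  10  s[1:],s[9:]  2  'ec'
  11  s[9:],s[6:]  1  'e'
  12  s[6:],s[0:]  2  'ee'
  13  s[0:],s[4:]  1  'e'
  14  s[4:],s[5:]  0  ''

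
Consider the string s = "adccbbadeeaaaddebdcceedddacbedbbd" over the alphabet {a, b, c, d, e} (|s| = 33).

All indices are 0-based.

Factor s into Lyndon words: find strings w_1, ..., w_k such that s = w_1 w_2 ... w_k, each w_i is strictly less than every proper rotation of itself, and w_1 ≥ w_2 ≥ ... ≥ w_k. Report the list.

emit factor 1: 'adccbbadee' (i=0, period=10)
emit factor 2: 'aaaddebdcceedddacbedbbd' (i=10, period=23)

["adccbbadee", "aaaddebdcceedddacbedbbd"]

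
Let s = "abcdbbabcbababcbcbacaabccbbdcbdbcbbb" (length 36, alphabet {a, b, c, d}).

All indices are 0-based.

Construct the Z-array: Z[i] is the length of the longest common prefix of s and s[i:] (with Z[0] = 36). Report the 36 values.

Z[0]=36
i=1: i≥r, start 0; Z[1]=0
i=2: i≥r, start 0; Z[2]=0
i=3: i≥r, start 0; Z[3]=0
i=4: i≥r, start 0; Z[4]=0
i=5: i≥r, start 0; Z[5]=0
i=6: i≥r, start 0; Z[6]=3 scan→box=[6,9)
i=7: min(r-i=2, Z[1]=0)=0; Z[7]=0
i=8: min(r-i=1, Z[2]=0)=0; Z[8]=0
i=9: i≥r, start 0; Z[9]=0
i=10: i≥r, start 0; Z[10]=2 scan→box=[10,12)
i=11: min(r-i=1, Z[1]=0)=0; Z[11]=0
i=12: i≥r, start 0; Z[12]=3 scan→box=[12,15)
i=13: min(r-i=2, Z[1]=0)=0; Z[13]=0
i=14: min(r-i=1, Z[2]=0)=0; Z[14]=0
i=15: i≥r, start 0; Z[15]=0
i=16: i≥r, start 0; Z[16]=0
i=17: i≥r, start 0; Z[17]=0
i=18: i≥r, start 0; Z[18]=1 scan→box=[18,19)
i=19: i≥r, start 0; Z[19]=0
i=20: i≥r, start 0; Z[20]=1 scan→box=[20,21)
i=21: i≥r, start 0; Z[21]=3 scan→box=[21,24)
i=22: min(r-i=2, Z[1]=0)=0; Z[22]=0
i=23: min(r-i=1, Z[2]=0)=0; Z[23]=0
i=24: i≥r, start 0; Z[24]=0
i=25: i≥r, start 0; Z[25]=0
i=26: i≥r, start 0; Z[26]=0
i=27: i≥r, start 0; Z[27]=0
i=28: i≥r, start 0; Z[28]=0
i=29: i≥r, start 0; Z[29]=0
i=30: i≥r, start 0; Z[30]=0
i=31: i≥r, start 0; Z[31]=0
i=32: i≥r, start 0; Z[32]=0
i=33: i≥r, start 0; Z[33]=0
i=34: i≥r, start 0; Z[34]=0
i=35: i≥r, start 0; Z[35]=0

[36, 0, 0, 0, 0, 0, 3, 0, 0, 0, 2, 0, 3, 0, 0, 0, 0, 0, 1, 0, 1, 3, 0, 0, 0, 0, 0, 0, 0, 0, 0, 0, 0, 0, 0, 0]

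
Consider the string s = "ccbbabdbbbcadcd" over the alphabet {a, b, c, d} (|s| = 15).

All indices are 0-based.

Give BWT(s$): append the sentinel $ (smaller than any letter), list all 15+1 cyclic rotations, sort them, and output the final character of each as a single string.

rank  rotation          last
    0  $ccbbabdbbbcadcd  d
    1  abdbbbcadcd$ccbb  b
    2  adcd$ccbbabdbbbc  c
    3  babdbbbcadcd$ccb  b
    4  bbabdbbbcadcd$cc  c
    5  bbbcadcd$ccbbabd  d
    6  bbcadcd$ccbbabdb  b
    7  bcadcd$ccbbabdbb  b
    8  bdbbbcadcd$ccbba  a
    9  cadcd$ccbbabdbbb  b
   10  cbbabdbbbcadcd$c  c
   11  ccbbabdbbbcadcd$  $
   12  cd$ccbbabdbbbcad  d
   13  d$ccbbabdbbbcadc  c
   14  dbbbcadcd$ccbbab  b
   15  dcd$ccbbabdbbbca  a

dbcbcdbbabc$dcba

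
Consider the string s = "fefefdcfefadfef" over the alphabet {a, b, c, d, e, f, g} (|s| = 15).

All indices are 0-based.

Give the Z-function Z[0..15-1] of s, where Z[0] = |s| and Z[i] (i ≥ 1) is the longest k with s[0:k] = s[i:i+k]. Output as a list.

[15, 0, 3, 0, 1, 0, 0, 3, 0, 1, 0, 0, 3, 0, 1]

Z[0]=15
i=1: outside box; Z[1]=0
i=2: outside box; Z[2]=3 extend→box=[2,5)
i=3: min(r-i=2, Z[1]=0)=0; Z[3]=0
i=4: min(r-i=1, Z[2]=3)=1; Z[4]=1
i=5: outside box; Z[5]=0
i=6: outside box; Z[6]=0
i=7: outside box; Z[7]=3 extend→box=[7,10)
i=8: min(r-i=2, Z[1]=0)=0; Z[8]=0
i=9: min(r-i=1, Z[2]=3)=1; Z[9]=1
i=10: outside box; Z[10]=0
i=11: outside box; Z[11]=0
i=12: outside box; Z[12]=3 extend→box=[12,15)
i=13: min(r-i=2, Z[1]=0)=0; Z[13]=0
i=14: min(r-i=1, Z[2]=3)=1; Z[14]=1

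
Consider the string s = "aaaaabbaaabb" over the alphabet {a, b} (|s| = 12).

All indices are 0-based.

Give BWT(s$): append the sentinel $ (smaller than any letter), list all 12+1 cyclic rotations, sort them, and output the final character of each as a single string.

rank  rotation       last
    0  $aaaaabbaaabb  b
    1  aaaaabbaaabb$  $
    2  aaaabbaaabb$a  a
    3  aaabb$aaaaabb  b
    4  aaabbaaabb$aa  a
    5  aabb$aaaaabba  a
    6  aabbaaabb$aaa  a
    7  abb$aaaaabbaa  a
    8  abbaaabb$aaaa  a
    9  b$aaaaabbaaab  b
   10  baaabb$aaaaab  b
   11  bb$aaaaabbaaa  a
   12  bbaaabb$aaaaa  a

b$abaaaaabbaa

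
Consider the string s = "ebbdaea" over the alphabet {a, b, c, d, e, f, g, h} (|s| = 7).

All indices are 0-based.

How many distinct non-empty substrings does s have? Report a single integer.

sorted suffixes:
  #0 SA[0]=6  'a'
  #1 SA[1]=4  'aea'
  #2 SA[2]=1  'bbdaea'
  #3 SA[3]=2  'bdaea'
  #4 SA[4]=3  'daea'
  #5 SA[5]=5  'ea'
  #6 SA[6]=0  'ebbdaea'

SA = [6, 4, 1, 2, 3, 5, 0]
i: (SA[i-1],SA[i]) lcp shared
  1: (6,4) 1 'a'
  2: (4,1) 0 ''
  3: (1,2) 1 'b'
  4: (2,3) 0 ''
  5: (3,5) 0 ''
  6: (5,0) 1 'e'

n(n+1)/2 = 7·8/2 = 28
Σ LCP = 0 + 1 + 0 + 1 + 0 + 0 + 1 = 3
distinct = 28 − 3 = 25

25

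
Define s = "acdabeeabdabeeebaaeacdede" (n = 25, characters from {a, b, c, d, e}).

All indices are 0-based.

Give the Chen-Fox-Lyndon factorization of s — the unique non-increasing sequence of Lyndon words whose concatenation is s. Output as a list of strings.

["acd", "abee", "abdabeeeb", "aaeacdede"]

emit factor 1: 'acd' (i=0, period=3)
emit factor 2: 'abee' (i=3, period=4)
emit factor 3: 'abdabeeeb' (i=7, period=9)
emit factor 4: 'aaeacdede' (i=16, period=9)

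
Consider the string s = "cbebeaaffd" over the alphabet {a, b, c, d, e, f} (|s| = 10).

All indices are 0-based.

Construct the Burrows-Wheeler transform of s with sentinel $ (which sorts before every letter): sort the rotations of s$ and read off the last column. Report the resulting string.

rank  rotation     last
    0  $cbebeaaffd  d
    1  aaffd$cbebe  e
    2  affd$cbebea  a
    3  beaaffd$cbe  e
    4  bebeaaffd$c  c
    5  cbebeaaffd$  $
    6  d$cbebeaaff  f
    7  eaaffd$cbeb  b
    8  ebeaaffd$cb  b
    9  fd$cbebeaaf  f
   10  ffd$cbebeaa  a

deaec$fbbfa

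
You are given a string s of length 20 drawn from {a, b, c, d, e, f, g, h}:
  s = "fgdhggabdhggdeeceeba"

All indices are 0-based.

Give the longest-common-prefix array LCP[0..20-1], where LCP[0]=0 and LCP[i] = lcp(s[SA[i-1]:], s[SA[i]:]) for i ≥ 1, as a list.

rank→(start, suffix):
  0 → (19, 'a')
  1 → (6, 'abdhggdeeceeba')
  2 → (18, 'ba')
  3 → (7, 'bdhggdeeceeba')
  4 → (15, 'ceeba')
  5 → (12, 'deeceeba')
  6 → (2, 'dhggabdhggdeeceeba')
  7 → (8, 'dhggdeeceeba')
  8 → (17, 'eba')
  9 → (14, 'eceeba')
  10 → (16, 'eeba')
  11 → (13, 'eeceeba')
  12 → (0, 'fgdhggabdhggdeeceeba')
  13 → (5, 'gabdhggdeeceeba')
  14 → (11, 'gdeeceeba')
  15 → (1, 'gdhggabdhggdeeceeba')
  16 → (4, 'ggabdhggdeeceeba')
  17 → (10, 'ggdeeceeba')
  18 → (3, 'hggabdhggdeeceeba')
  19 → (9, 'hggdeeceeba')

SA = [19, 6, 18, 7, 15, 12, 2, 8, 17, 14, 16, 13, 0, 5, 11, 1, 4, 10, 3, 9]
rank  pair      lcp
   1  s[19:],s[6:]  1  'a'
   2  s[6:],s[18:]  0  ''
   3  s[18:],s[7:]  1  'b'
   4  s[7:],s[15:]  0  ''
   5  s[15:],s[12:]  0  ''
   6  s[12:],s[2:]  1  'd'
   7  s[2:],s[8:]  4  'dhgg'
   8  s[8:],s[17:]  0  ''
   9  s[17:],s[14:]  1  'e'
  10  s[14:],s[16:]  1  'e'
  11  s[16:],s[13:]  2  'ee'
  12  s[13:],s[0:]  0  ''
  13  s[0:],s[5:]  0  ''
  14  s[5:],s[11:]  1  'g'
  15  s[11:],s[1:]  2  'gd'
  16  s[1:],s[4:]  1  'g'
  17  s[4:],s[10:]  2  'gg'
  18  s[10:],s[3:]  0  ''
  19  s[3:],s[9:]  3  'hgg'

[0, 1, 0, 1, 0, 0, 1, 4, 0, 1, 1, 2, 0, 0, 1, 2, 1, 2, 0, 3]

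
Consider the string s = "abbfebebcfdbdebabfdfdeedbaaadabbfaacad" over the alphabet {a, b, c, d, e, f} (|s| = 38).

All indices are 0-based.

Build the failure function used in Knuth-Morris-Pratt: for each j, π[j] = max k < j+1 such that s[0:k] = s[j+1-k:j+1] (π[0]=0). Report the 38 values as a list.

[0, 0, 0, 0, 0, 0, 0, 0, 0, 0, 0, 0, 0, 0, 0, 1, 2, 0, 0, 0, 0, 0, 0, 0, 0, 1, 1, 1, 0, 1, 2, 3, 4, 1, 1, 0, 1, 0]

π[0] = 0
j=1 s[j]='b': π[1]=0 (border '')
j=2 s[j]='b': π[2]=0 (border '')
j=3 s[j]='f': π[3]=0 (border '')
j=4 s[j]='e': π[4]=0 (border '')
j=5 s[j]='b': π[5]=0 (border '')
j=6 s[j]='e': π[6]=0 (border '')
j=7 s[j]='b': π[7]=0 (border '')
j=8 s[j]='c': π[8]=0 (border '')
j=9 s[j]='f': π[9]=0 (border '')
j=10 s[j]='d': π[10]=0 (border '')
j=11 s[j]='b': π[11]=0 (border '')
j=12 s[j]='d': π[12]=0 (border '')
j=13 s[j]='e': π[13]=0 (border '')
j=14 s[j]='b': π[14]=0 (border '')
j=15 s[j]='a': π[15]=1 (border 'a')
j=16 s[j]='b': π[16]=2 (border 'ab')
j=17 s[j]='f': k: 2→0; π[17]=0 (border '')
j=18 s[j]='d': π[18]=0 (border '')
j=19 s[j]='f': π[19]=0 (border '')
j=20 s[j]='d': π[20]=0 (border '')
j=21 s[j]='e': π[21]=0 (border '')
j=22 s[j]='e': π[22]=0 (border '')
j=23 s[j]='d': π[23]=0 (border '')
j=24 s[j]='b': π[24]=0 (border '')
j=25 s[j]='a': π[25]=1 (border 'a')
j=26 s[j]='a': k: 1→0; π[26]=1 (border 'a')
j=27 s[j]='a': k: 1→0; π[27]=1 (border 'a')
j=28 s[j]='d': k: 1→0; π[28]=0 (border '')
j=29 s[j]='a': π[29]=1 (border 'a')
j=30 s[j]='b': π[30]=2 (border 'ab')
j=31 s[j]='b': π[31]=3 (border 'abb')
j=32 s[j]='f': π[32]=4 (border 'abbf')
j=33 s[j]='a': k: 4→0; π[33]=1 (border 'a')
j=34 s[j]='a': k: 1→0; π[34]=1 (border 'a')
j=35 s[j]='c': k: 1→0; π[35]=0 (border '')
j=36 s[j]='a': π[36]=1 (border 'a')
j=37 s[j]='d': k: 1→0; π[37]=0 (border '')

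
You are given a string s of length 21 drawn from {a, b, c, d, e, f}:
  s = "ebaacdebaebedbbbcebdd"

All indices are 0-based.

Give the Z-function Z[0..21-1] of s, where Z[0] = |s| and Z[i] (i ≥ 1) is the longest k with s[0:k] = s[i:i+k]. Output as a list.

[21, 0, 0, 0, 0, 0, 3, 0, 0, 2, 0, 1, 0, 0, 0, 0, 0, 2, 0, 0, 0]

Z[0]=21
i=1: fresh scan; Z[1]=0
i=2: fresh scan; Z[2]=0
i=3: fresh scan; Z[3]=0
i=4: fresh scan; Z[4]=0
i=5: fresh scan; Z[5]=0
i=6: fresh scan; Z[6]=3 scan→box=[6,9)
i=7: min(r-i=2, Z[1]=0)=0; Z[7]=0
i=8: min(r-i=1, Z[2]=0)=0; Z[8]=0
i=9: fresh scan; Z[9]=2 scan→box=[9,11)
i=10: min(r-i=1, Z[1]=0)=0; Z[10]=0
i=11: fresh scan; Z[11]=1 scan→box=[11,12)
i=12: fresh scan; Z[12]=0
i=13: fresh scan; Z[13]=0
i=14: fresh scan; Z[14]=0
i=15: fresh scan; Z[15]=0
i=16: fresh scan; Z[16]=0
i=17: fresh scan; Z[17]=2 scan→box=[17,19)
i=18: min(r-i=1, Z[1]=0)=0; Z[18]=0
i=19: fresh scan; Z[19]=0
i=20: fresh scan; Z[20]=0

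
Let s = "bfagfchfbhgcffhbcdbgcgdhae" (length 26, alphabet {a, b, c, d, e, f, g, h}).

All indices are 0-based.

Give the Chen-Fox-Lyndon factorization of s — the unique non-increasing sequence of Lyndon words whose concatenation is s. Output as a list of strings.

emit factor 1: 'bf' (i=0, period=2)
emit factor 2: 'agfchfbhgcffhbcdbgcgdh' (i=2, period=22)
emit factor 3: 'ae' (i=24, period=2)

["bf", "agfchfbhgcffhbcdbgcgdh", "ae"]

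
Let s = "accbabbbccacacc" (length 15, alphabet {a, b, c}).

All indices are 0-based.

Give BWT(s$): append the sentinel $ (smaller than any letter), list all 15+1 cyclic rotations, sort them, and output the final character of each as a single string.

rank  rotation          last
    0  $accbabbbccacacc  c
    1  abbbccacacc$accb  b
    2  acacc$accbabbbcc  c
    3  acc$accbabbbccac  c
    4  accbabbbccacacc$  $
    5  babbbccacacc$acc  c
    6  bbbccacacc$accba  a
    7  bbccacacc$accbab  b
    8  bccacacc$accbabb  b
    9  c$accbabbbccacac  c
   10  cacacc$accbabbbc  c
   11  cacc$accbabbbcca  a
   12  cbabbbccacacc$ac  c
   13  cc$accbabbbccaca  a
   14  ccacacc$accbabbb  b
   15  ccbabbbccacacc$a  a

cbcc$cabbccacaba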